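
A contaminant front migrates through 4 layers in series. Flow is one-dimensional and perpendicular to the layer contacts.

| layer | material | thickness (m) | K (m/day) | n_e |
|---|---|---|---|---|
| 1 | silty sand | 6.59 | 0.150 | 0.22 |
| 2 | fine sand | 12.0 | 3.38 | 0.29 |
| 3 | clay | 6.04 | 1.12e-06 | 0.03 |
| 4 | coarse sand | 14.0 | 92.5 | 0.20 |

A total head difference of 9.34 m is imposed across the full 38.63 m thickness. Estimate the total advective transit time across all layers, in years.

With flow normal to the layers, continuity requires the same specific discharge q through every layer.
Σ(b_i/K_i) = 6.59/0.150 + 12.0/3.38 + 6.04/1.12e-06 + 14.0/92.5 = 5.393e+06 d.
q = Δh / Σ(b_i/K_i) = 9.34 / 5.393e+06 = 1.732e-06 m/day.
In each layer the seepage velocity is v_i = q/n_i, so the layer transit time is t_i = b_i·n_i / q:
  layer 1 (silty sand): t_1 = 6.59 × 0.22 / 1.732e-06 = 8.371e+05 d
  layer 2 (fine sand): t_2 = 12.0 × 0.29 / 1.732e-06 = 2.009e+06 d
  layer 3 (clay): t_3 = 6.04 × 0.03 / 1.732e-06 = 1.046e+05 d
  layer 4 (coarse sand): t_4 = 14.0 × 0.20 / 1.732e-06 = 1.617e+06 d
Total t = Σ t_i = 4.568e+06 days = 12506 years.

12500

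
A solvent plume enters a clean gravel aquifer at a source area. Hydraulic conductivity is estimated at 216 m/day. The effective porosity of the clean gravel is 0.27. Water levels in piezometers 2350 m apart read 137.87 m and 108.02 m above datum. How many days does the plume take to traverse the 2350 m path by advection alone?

Hydraulic gradient i = (137.87 − 108.02) / 2350 = 29.85 / 2350 = 0.01270.
Darcy flux q = K · i = 216.0 × 0.01270 = 2.744 m/day.
Seepage velocity v = q / n_e = 2.744 / 0.27 = 10.16 m/day.
Travel time t = L / v = 2350 / 10.16 = 231.3 days.

231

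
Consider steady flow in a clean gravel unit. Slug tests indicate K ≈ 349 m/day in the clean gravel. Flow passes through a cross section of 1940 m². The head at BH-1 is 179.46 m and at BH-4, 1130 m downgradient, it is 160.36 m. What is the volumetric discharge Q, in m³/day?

Hydraulic gradient i = (179.46 − 160.36) / 1130 = 19.1 / 1130 = 0.01690.
Darcy's law: Q = K · A · i = 349.0 × 1940 × 0.01690 = 11444 m³/day.

11400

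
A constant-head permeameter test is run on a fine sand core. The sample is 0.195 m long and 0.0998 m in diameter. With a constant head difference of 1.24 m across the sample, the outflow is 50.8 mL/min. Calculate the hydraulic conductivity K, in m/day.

1.47

Cross-sectional area A = π·(d/2)² = π × (0.0998/2)² = 0.007823 m².
Convert discharge: 50.8 mL/min = 8.467e-07 m³/s.
Darcy's law rearranged: K = Q·L / (A·Δh) = 8.467e-07 × 0.195 / (0.007823 × 1.24) = 1.702e-05 m/s = 1.471 m/day.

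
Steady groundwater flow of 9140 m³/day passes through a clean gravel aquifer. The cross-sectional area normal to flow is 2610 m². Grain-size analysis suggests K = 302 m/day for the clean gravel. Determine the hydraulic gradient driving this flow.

0.0116

From Q = K·A·i, i = Q / (K·A) = 9140 / (302.0 × 2610) = 0.01160.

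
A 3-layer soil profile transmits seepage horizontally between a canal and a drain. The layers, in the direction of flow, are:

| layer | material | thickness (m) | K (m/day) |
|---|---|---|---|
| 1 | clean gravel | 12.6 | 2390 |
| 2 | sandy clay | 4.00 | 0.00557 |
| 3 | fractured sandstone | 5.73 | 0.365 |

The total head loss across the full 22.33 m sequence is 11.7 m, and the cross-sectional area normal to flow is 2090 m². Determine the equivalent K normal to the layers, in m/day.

Flow is perpendicular to layering, so the layers act in series and the equivalent K is the thickness-weighted harmonic mean.
Total thickness L = 12.6 + 4.00 + 5.73 = 22.33 m.
Σ(b_i/K_i) = 12.6/2390 + 4.00/0.00557 + 5.73/0.365 = 733.8 d.
K_eq = L / Σ(b_i/K_i) = 22.33 / 733.8 = 0.03043 m/day.

0.0304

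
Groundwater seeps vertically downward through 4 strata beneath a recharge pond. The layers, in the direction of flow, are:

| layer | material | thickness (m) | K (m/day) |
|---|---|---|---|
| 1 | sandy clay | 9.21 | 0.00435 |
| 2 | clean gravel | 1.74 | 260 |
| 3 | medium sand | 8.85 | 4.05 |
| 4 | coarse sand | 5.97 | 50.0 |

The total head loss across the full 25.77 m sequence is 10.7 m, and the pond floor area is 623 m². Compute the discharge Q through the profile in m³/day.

3.15

Flow is perpendicular to layering, so the layers act in series and the equivalent K is the thickness-weighted harmonic mean.
Total thickness L = 9.21 + 1.74 + 8.85 + 5.97 = 25.77 m.
Σ(b_i/K_i) = 9.21/0.00435 + 1.74/260 + 8.85/4.05 + 5.97/50.0 = 2120 d.
K_eq = L / Σ(b_i/K_i) = 25.77 / 2120 = 0.01216 m/day.
Q = K_eq · A · (Δh/L) = 0.01216 × 623 × (10.7/25.77) = 3.145 m³/day.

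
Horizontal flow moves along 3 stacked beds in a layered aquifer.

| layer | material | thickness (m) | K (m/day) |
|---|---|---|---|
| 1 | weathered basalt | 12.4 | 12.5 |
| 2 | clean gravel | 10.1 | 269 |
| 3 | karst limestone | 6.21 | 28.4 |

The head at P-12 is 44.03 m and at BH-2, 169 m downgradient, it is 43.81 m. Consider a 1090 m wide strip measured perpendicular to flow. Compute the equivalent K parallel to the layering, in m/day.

106

Flow is parallel to layering, so each bed carries its own Darcy discharge and the transmissivities add.
Σ(K_i·b_i) = 12.5×12.4 + 269×10.1 + 28.4×6.21 = 3048 m²/day.
Total thickness b = 28.71 m, so K_eq = Σ(K_i·b_i)/b = 106.2 m/day.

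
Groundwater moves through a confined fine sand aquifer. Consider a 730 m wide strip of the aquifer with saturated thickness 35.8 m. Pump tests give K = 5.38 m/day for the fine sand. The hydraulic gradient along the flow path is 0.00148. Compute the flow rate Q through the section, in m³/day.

Cross-sectional area A = 730 × 35.8 = 26134 m².
Hydraulic gradient i = 0.00148.
Darcy's law: Q = K · A · i = 5.380 × 26134 × 0.001480 = 208.1 m³/day.

208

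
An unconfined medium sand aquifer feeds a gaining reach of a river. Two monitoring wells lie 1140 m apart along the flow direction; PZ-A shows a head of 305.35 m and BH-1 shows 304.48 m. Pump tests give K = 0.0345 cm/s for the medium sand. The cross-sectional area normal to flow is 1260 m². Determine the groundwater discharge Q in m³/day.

Convert K: 0.0345 cm/s × 864 = 29.81 m/day.
Hydraulic gradient i = (305.35 − 304.48) / 1140 = 0.87 / 1140 = 0.0007632.
Darcy's law: Q = K · A · i = 29.81 × 1260 × 0.0007632 = 28.66 m³/day.

28.7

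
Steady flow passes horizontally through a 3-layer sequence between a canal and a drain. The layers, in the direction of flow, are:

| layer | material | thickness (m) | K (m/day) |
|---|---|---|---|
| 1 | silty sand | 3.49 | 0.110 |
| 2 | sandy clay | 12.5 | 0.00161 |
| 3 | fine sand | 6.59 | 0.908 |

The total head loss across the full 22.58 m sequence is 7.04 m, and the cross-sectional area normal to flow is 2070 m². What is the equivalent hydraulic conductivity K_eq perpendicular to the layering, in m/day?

Flow is perpendicular to layering, so the layers act in series and the equivalent K is the thickness-weighted harmonic mean.
Total thickness L = 3.49 + 12.5 + 6.59 = 22.58 m.
Σ(b_i/K_i) = 3.49/0.110 + 12.5/0.00161 + 6.59/0.908 = 7803 d.
K_eq = L / Σ(b_i/K_i) = 22.58 / 7803 = 0.002894 m/day.

0.00289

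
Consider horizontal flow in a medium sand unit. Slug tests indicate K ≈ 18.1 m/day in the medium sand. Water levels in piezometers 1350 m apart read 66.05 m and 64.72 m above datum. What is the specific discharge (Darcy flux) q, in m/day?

Hydraulic gradient i = (66.05 − 64.72) / 1350 = 1.33 / 1350 = 0.0009852.
Specific discharge q = K · i = 18.10 × 0.0009852 = 0.01783 m/day.

0.0178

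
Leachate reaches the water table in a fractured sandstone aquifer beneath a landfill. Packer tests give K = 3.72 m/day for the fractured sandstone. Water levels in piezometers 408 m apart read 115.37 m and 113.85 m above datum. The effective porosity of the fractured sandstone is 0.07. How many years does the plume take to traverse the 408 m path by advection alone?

Hydraulic gradient i = (115.37 − 113.85) / 408 = 1.52 / 408 = 0.003725.
Darcy flux q = K · i = 3.720 × 0.003725 = 0.01386 m/day.
Seepage velocity v = q / n_e = 0.01386 / 0.07 = 0.1980 m/day.
Travel time t = L / v = 408 / 0.1980 = 2061 days = 5.642 years.

5.64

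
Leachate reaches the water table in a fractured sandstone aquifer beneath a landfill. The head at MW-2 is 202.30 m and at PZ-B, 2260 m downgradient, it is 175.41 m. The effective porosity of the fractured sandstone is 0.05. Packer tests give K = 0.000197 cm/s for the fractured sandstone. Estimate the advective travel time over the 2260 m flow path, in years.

153

Convert K: 0.000197 cm/s × 864 = 0.1702 m/day.
Hydraulic gradient i = (202.30 − 175.41) / 2260 = 26.89 / 2260 = 0.01190.
Darcy flux q = K · i = 0.1702 × 0.01190 = 0.002025 m/day.
Seepage velocity v = q / n_e = 0.002025 / 0.05 = 0.04050 m/day.
Travel time t = L / v = 2260 / 0.04050 = 55798 days = 152.8 years.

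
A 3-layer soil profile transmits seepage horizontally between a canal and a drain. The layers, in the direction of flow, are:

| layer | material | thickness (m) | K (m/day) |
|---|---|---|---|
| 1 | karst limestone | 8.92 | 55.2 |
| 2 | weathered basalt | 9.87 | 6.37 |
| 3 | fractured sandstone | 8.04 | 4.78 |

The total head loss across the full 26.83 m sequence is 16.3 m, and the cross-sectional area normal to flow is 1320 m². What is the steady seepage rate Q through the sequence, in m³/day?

6340

Flow is perpendicular to layering, so the layers act in series and the equivalent K is the thickness-weighted harmonic mean.
Total thickness L = 8.92 + 9.87 + 8.04 = 26.83 m.
Σ(b_i/K_i) = 8.92/55.2 + 9.87/6.37 + 8.04/4.78 = 3.393 d.
K_eq = L / Σ(b_i/K_i) = 26.83 / 3.393 = 7.907 m/day.
Q = K_eq · A · (Δh/L) = 7.907 × 1320 × (16.3/26.83) = 6341 m³/day.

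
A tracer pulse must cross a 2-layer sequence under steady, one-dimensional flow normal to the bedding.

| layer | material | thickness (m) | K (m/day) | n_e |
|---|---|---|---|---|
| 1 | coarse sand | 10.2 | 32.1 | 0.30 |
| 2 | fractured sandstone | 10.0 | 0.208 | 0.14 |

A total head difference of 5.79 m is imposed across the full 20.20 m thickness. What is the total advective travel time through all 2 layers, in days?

37.3

With flow normal to the layers, continuity requires the same specific discharge q through every layer.
Σ(b_i/K_i) = 10.2/32.1 + 10.0/0.208 = 48.39 d.
q = Δh / Σ(b_i/K_i) = 5.79 / 48.39 = 0.1196 m/day.
In each layer the seepage velocity is v_i = q/n_i, so the layer transit time is t_i = b_i·n_i / q:
  layer 1 (coarse sand): t_1 = 10.2 × 0.30 / 0.1196 = 25.58 d
  layer 2 (fractured sandstone): t_2 = 10.0 × 0.14 / 0.1196 = 11.70 d
Total t = Σ t_i = 37.28 days.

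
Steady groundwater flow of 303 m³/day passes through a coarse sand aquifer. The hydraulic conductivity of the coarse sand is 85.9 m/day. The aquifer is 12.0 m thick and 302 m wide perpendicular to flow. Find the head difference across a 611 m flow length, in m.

0.595

Cross-sectional area A = 302 × 12.0 = 3624 m².
From Q = K·A·i, i = Q / (K·A) = 303 / (85.90 × 3624) = 0.0009733.
Head loss Δh = i · L = 0.0009733 × 611 = 0.5947 m.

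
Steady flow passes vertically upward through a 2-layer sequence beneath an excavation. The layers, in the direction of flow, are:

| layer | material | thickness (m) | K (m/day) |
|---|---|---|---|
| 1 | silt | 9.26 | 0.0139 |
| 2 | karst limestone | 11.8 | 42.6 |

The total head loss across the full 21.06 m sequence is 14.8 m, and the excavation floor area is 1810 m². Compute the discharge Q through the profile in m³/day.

Flow is perpendicular to layering, so the layers act in series and the equivalent K is the thickness-weighted harmonic mean.
Total thickness L = 9.26 + 11.8 = 21.06 m.
Σ(b_i/K_i) = 9.26/0.0139 + 11.8/42.6 = 666.5 d.
K_eq = L / Σ(b_i/K_i) = 21.06 / 666.5 = 0.03160 m/day.
Q = K_eq · A · (Δh/L) = 0.03160 × 1810 × (14.8/21.06) = 40.19 m³/day.

40.2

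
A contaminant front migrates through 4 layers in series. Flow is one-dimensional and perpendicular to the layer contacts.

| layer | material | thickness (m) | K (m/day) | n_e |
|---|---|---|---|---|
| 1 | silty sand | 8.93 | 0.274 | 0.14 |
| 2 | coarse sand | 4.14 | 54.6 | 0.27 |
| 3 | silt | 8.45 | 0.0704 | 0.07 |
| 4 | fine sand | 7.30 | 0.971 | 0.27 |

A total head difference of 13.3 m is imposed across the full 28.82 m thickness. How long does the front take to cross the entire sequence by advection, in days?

With flow normal to the layers, continuity requires the same specific discharge q through every layer.
Σ(b_i/K_i) = 8.93/0.274 + 4.14/54.6 + 8.45/0.0704 + 7.30/0.971 = 160.2 d.
q = Δh / Σ(b_i/K_i) = 13.3 / 160.2 = 0.08301 m/day.
In each layer the seepage velocity is v_i = q/n_i, so the layer transit time is t_i = b_i·n_i / q:
  layer 1 (silty sand): t_1 = 8.93 × 0.14 / 0.08301 = 15.06 d
  layer 2 (coarse sand): t_2 = 4.14 × 0.27 / 0.08301 = 13.47 d
  layer 3 (silt): t_3 = 8.45 × 0.07 / 0.08301 = 7.125 d
  layer 4 (fine sand): t_4 = 7.30 × 0.27 / 0.08301 = 23.74 d
Total t = Σ t_i = 59.39 days.

59.4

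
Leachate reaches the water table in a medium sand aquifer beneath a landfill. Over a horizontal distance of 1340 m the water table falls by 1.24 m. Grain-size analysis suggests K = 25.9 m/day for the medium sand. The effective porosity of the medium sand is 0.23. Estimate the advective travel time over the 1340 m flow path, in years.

Hydraulic gradient i = Δh / L = 1.24 / 1340 = 0.0009254.
Darcy flux q = K · i = 25.90 × 0.0009254 = 0.02397 m/day.
Seepage velocity v = q / n_e = 0.02397 / 0.23 = 0.1042 m/day.
Travel time t = L / v = 1340 / 0.1042 = 12859 days = 35.21 years.

35.2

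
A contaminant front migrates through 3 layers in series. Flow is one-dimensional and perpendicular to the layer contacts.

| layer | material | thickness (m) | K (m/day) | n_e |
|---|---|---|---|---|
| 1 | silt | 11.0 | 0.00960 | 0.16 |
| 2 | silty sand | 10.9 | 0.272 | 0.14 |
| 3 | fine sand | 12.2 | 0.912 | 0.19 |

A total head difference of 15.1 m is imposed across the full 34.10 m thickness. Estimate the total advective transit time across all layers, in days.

With flow normal to the layers, continuity requires the same specific discharge q through every layer.
Σ(b_i/K_i) = 11.0/0.00960 + 10.9/0.272 + 12.2/0.912 = 1199 d.
q = Δh / Σ(b_i/K_i) = 15.1 / 1199 = 0.01259 m/day.
In each layer the seepage velocity is v_i = q/n_i, so the layer transit time is t_i = b_i·n_i / q:
  layer 1 (silt): t_1 = 11.0 × 0.16 / 0.01259 = 139.8 d
  layer 2 (silty sand): t_2 = 10.9 × 0.14 / 0.01259 = 121.2 d
  layer 3 (fine sand): t_3 = 12.2 × 0.19 / 0.01259 = 184.1 d
Total t = Σ t_i = 445.1 days.

445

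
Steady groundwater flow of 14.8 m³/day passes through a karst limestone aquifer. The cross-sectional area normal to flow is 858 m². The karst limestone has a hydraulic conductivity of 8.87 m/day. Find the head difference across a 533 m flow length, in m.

1.04

From Q = K·A·i, i = Q / (K·A) = 14.8 / (8.870 × 858.0) = 0.001945.
Head loss Δh = i · L = 0.001945 × 533 = 1.037 m.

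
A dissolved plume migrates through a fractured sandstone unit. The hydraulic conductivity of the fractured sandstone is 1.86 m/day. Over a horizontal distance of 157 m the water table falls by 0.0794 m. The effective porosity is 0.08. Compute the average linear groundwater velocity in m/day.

0.0118

Hydraulic gradient i = Δh / L = 0.0794 / 157 = 0.0005057.
Darcy flux q = K · i = 1.860 × 0.0005057 = 0.0009407 m/day.
Seepage velocity v = q / n_e = 0.0009407 / 0.08 = 0.01176 m/day.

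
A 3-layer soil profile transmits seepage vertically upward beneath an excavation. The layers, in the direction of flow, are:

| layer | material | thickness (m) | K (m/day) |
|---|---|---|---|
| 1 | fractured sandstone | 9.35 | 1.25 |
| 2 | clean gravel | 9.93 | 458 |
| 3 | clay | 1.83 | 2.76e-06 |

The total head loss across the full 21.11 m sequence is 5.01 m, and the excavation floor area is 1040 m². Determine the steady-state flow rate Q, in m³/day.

Flow is perpendicular to layering, so the layers act in series and the equivalent K is the thickness-weighted harmonic mean.
Total thickness L = 9.35 + 9.93 + 1.83 = 21.11 m.
Σ(b_i/K_i) = 9.35/1.25 + 9.93/458 + 1.83/2.76e-06 = 6.631e+05 d.
K_eq = L / Σ(b_i/K_i) = 21.11 / 6.631e+05 = 3.184e-05 m/day.
Q = K_eq · A · (Δh/L) = 3.184e-05 × 1040 × (5.01/21.11) = 0.007858 m³/day.

0.00786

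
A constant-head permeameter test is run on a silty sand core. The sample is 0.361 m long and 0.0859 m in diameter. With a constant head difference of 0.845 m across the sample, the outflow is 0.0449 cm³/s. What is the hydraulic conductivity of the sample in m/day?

Cross-sectional area A = π·(d/2)² = π × (0.0859/2)² = 0.005795 m².
Convert discharge: 0.0449 cm³/s = 4.490e-08 m³/s.
Darcy's law rearranged: K = Q·L / (A·Δh) = 4.490e-08 × 0.361 / (0.005795 × 0.845) = 3.310e-06 m/s = 0.2860 m/day.

0.286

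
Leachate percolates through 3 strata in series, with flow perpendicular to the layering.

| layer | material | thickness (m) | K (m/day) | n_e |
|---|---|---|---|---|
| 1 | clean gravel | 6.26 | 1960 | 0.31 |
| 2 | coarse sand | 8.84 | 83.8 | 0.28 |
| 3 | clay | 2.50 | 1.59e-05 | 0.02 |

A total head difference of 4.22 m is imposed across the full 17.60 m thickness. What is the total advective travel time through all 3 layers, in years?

With flow normal to the layers, continuity requires the same specific discharge q through every layer.
Σ(b_i/K_i) = 6.26/1960 + 8.84/83.8 + 2.50/1.59e-05 = 1.572e+05 d.
q = Δh / Σ(b_i/K_i) = 4.22 / 1.572e+05 = 2.684e-05 m/day.
In each layer the seepage velocity is v_i = q/n_i, so the layer transit time is t_i = b_i·n_i / q:
  layer 1 (clean gravel): t_1 = 6.26 × 0.31 / 2.684e-05 = 72305 d
  layer 2 (coarse sand): t_2 = 8.84 × 0.28 / 2.684e-05 = 92223 d
  layer 3 (clay): t_3 = 2.50 × 0.02 / 2.684e-05 = 1863 d
Total t = Σ t_i = 1.664e+05 days = 455.6 years.

456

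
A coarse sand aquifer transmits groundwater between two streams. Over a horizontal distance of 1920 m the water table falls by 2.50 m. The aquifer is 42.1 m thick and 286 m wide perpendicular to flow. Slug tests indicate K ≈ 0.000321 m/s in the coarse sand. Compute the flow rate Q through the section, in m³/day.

435

Convert K: 0.000321 m/s × 86400 = 27.73 m/day.
Cross-sectional area A = 286 × 42.1 = 12041 m².
Hydraulic gradient i = Δh / L = 2.50 / 1920 = 0.001302.
Darcy's law: Q = K · A · i = 27.73 × 12041 × 0.001302 = 434.8 m³/day.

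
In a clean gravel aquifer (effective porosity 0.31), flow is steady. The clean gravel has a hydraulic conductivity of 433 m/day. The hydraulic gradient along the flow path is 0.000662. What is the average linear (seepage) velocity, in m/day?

Hydraulic gradient i = 0.000662.
Darcy flux q = K · i = 433.0 × 0.0006620 = 0.2866 m/day.
Seepage velocity v = q / n_e = 0.2866 / 0.31 = 0.9247 m/day.

0.925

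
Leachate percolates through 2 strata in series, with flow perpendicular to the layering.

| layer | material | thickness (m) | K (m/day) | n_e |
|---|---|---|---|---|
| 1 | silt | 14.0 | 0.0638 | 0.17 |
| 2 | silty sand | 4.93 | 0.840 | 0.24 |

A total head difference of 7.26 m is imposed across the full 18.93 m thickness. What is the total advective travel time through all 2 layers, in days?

111

With flow normal to the layers, continuity requires the same specific discharge q through every layer.
Σ(b_i/K_i) = 14.0/0.0638 + 4.93/0.840 = 225.3 d.
q = Δh / Σ(b_i/K_i) = 7.26 / 225.3 = 0.03222 m/day.
In each layer the seepage velocity is v_i = q/n_i, so the layer transit time is t_i = b_i·n_i / q:
  layer 1 (silt): t_1 = 14.0 × 0.17 / 0.03222 = 73.86 d
  layer 2 (silty sand): t_2 = 4.93 × 0.24 / 0.03222 = 36.72 d
Total t = Σ t_i = 110.6 days.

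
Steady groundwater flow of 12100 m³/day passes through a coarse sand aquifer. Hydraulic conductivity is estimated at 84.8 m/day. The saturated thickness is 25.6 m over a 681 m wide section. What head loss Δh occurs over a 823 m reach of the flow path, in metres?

6.74

Cross-sectional area A = 681 × 25.6 = 17434 m².
From Q = K·A·i, i = Q / (K·A) = 12100 / (84.80 × 17434) = 0.008185.
Head loss Δh = i · L = 0.008185 × 823 = 6.736 m.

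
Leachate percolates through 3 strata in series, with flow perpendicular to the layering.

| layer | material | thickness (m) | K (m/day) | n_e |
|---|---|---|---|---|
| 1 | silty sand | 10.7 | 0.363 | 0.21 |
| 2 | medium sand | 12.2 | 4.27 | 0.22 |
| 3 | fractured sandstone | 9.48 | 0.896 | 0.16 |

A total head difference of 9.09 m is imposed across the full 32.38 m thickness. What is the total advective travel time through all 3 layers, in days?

30.4

With flow normal to the layers, continuity requires the same specific discharge q through every layer.
Σ(b_i/K_i) = 10.7/0.363 + 12.2/4.27 + 9.48/0.896 = 42.91 d.
q = Δh / Σ(b_i/K_i) = 9.09 / 42.91 = 0.2118 m/day.
In each layer the seepage velocity is v_i = q/n_i, so the layer transit time is t_i = b_i·n_i / q:
  layer 1 (silty sand): t_1 = 10.7 × 0.21 / 0.2118 = 10.61 d
  layer 2 (medium sand): t_2 = 12.2 × 0.22 / 0.2118 = 12.67 d
  layer 3 (fractured sandstone): t_3 = 9.48 × 0.16 / 0.2118 = 7.161 d
Total t = Σ t_i = 30.44 days.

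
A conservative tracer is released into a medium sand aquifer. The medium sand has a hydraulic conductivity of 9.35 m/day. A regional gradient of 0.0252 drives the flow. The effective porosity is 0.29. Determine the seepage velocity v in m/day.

0.812

Hydraulic gradient i = 0.0252.
Darcy flux q = K · i = 9.350 × 0.02520 = 0.2356 m/day.
Seepage velocity v = q / n_e = 0.2356 / 0.29 = 0.8125 m/day.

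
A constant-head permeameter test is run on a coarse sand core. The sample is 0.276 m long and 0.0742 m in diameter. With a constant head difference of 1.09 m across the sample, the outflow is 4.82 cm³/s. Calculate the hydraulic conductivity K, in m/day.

Cross-sectional area A = π·(d/2)² = π × (0.0742/2)² = 0.004324 m².
Convert discharge: 4.82 cm³/s = 4.820e-06 m³/s.
Darcy's law rearranged: K = Q·L / (A·Δh) = 4.820e-06 × 0.276 / (0.004324 × 1.09) = 0.0002822 m/s = 24.39 m/day.

24.4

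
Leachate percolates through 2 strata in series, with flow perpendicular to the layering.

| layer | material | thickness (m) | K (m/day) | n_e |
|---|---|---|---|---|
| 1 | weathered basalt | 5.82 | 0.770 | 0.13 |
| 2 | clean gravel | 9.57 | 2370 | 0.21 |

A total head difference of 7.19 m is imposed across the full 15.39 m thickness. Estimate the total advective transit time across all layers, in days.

With flow normal to the layers, continuity requires the same specific discharge q through every layer.
Σ(b_i/K_i) = 5.82/0.770 + 9.57/2370 = 7.562 d.
q = Δh / Σ(b_i/K_i) = 7.19 / 7.562 = 0.9507 m/day.
In each layer the seepage velocity is v_i = q/n_i, so the layer transit time is t_i = b_i·n_i / q:
  layer 1 (weathered basalt): t_1 = 5.82 × 0.13 / 0.9507 = 0.7958 d
  layer 2 (clean gravel): t_2 = 9.57 × 0.21 / 0.9507 = 2.114 d
Total t = Σ t_i = 2.910 days.

2.91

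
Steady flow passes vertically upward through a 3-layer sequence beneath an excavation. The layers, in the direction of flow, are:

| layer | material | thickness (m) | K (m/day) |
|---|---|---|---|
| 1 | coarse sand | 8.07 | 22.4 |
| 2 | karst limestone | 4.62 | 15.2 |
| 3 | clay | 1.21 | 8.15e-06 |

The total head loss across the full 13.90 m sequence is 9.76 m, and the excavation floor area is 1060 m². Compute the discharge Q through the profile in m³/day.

0.0697

Flow is perpendicular to layering, so the layers act in series and the equivalent K is the thickness-weighted harmonic mean.
Total thickness L = 8.07 + 4.62 + 1.21 = 13.90 m.
Σ(b_i/K_i) = 8.07/22.4 + 4.62/15.2 + 1.21/8.15e-06 = 1.485e+05 d.
K_eq = L / Σ(b_i/K_i) = 13.90 / 1.485e+05 = 9.362e-05 m/day.
Q = K_eq · A · (Δh/L) = 9.362e-05 × 1060 × (9.76/13.90) = 0.06968 m³/day.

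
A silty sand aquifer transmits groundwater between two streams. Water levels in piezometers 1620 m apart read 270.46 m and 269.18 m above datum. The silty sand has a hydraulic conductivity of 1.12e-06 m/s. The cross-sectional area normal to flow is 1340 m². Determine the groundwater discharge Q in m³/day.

0.102

Convert K: 1.12e-06 m/s × 86400 = 0.09677 m/day.
Hydraulic gradient i = (270.46 − 269.18) / 1620 = 1.28 / 1620 = 0.0007901.
Darcy's law: Q = K · A · i = 0.09677 × 1340 × 0.0007901 = 0.1025 m³/day.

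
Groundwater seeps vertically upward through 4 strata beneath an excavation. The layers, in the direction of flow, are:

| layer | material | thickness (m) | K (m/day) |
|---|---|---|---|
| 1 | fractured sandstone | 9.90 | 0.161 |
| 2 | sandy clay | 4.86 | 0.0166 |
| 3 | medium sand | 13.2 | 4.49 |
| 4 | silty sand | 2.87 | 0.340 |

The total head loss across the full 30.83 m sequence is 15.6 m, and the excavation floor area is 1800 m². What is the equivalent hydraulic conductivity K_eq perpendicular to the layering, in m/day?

0.0843

Flow is perpendicular to layering, so the layers act in series and the equivalent K is the thickness-weighted harmonic mean.
Total thickness L = 9.90 + 4.86 + 13.2 + 2.87 = 30.83 m.
Σ(b_i/K_i) = 9.90/0.161 + 4.86/0.0166 + 13.2/4.49 + 2.87/0.340 = 365.6 d.
K_eq = L / Σ(b_i/K_i) = 30.83 / 365.6 = 0.08432 m/day.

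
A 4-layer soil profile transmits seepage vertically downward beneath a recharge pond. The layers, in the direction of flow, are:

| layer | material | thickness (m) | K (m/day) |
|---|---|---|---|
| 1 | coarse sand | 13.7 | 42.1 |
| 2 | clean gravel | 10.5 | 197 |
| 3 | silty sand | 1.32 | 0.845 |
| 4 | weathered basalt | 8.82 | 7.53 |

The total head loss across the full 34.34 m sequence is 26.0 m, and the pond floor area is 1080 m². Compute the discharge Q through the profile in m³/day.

Flow is perpendicular to layering, so the layers act in series and the equivalent K is the thickness-weighted harmonic mean.
Total thickness L = 13.7 + 10.5 + 1.32 + 8.82 = 34.34 m.
Σ(b_i/K_i) = 13.7/42.1 + 10.5/197 + 1.32/0.845 + 8.82/7.53 = 3.112 d.
K_eq = L / Σ(b_i/K_i) = 34.34 / 3.112 = 11.03 m/day.
Q = K_eq · A · (Δh/L) = 11.03 × 1080 × (26.0/34.34) = 9023 m³/day.

9020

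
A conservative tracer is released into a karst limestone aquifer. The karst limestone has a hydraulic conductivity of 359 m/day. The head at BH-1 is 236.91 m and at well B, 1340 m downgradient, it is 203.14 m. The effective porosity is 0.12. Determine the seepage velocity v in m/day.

75.4

Hydraulic gradient i = (236.91 − 203.14) / 1340 = 33.77 / 1340 = 0.02520.
Darcy flux q = K · i = 359.0 × 0.02520 = 9.047 m/day.
Seepage velocity v = q / n_e = 9.047 / 0.12 = 75.39 m/day.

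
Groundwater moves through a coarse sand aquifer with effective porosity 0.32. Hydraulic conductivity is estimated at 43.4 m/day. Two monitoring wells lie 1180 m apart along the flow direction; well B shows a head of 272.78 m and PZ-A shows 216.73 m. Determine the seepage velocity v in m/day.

Hydraulic gradient i = (272.78 − 216.73) / 1180 = 56.05 / 1180 = 0.04750.
Darcy flux q = K · i = 43.40 × 0.04750 = 2.062 m/day.
Seepage velocity v = q / n_e = 2.062 / 0.32 = 6.442 m/day.

6.44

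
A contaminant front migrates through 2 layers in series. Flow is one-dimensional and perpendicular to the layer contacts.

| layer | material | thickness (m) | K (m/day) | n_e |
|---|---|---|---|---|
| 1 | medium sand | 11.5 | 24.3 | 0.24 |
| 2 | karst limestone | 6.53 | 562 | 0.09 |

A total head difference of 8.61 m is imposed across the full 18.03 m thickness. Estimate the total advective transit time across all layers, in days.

0.189

With flow normal to the layers, continuity requires the same specific discharge q through every layer.
Σ(b_i/K_i) = 11.5/24.3 + 6.53/562 = 0.4849 d.
q = Δh / Σ(b_i/K_i) = 8.61 / 0.4849 = 17.76 m/day.
In each layer the seepage velocity is v_i = q/n_i, so the layer transit time is t_i = b_i·n_i / q:
  layer 1 (medium sand): t_1 = 11.5 × 0.24 / 17.76 = 0.1554 d
  layer 2 (karst limestone): t_2 = 6.53 × 0.09 / 17.76 = 0.03310 d
Total t = Σ t_i = 0.1885 days.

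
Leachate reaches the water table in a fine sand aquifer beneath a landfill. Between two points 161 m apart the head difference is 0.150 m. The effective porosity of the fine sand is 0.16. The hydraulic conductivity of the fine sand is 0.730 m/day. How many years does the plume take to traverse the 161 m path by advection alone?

104

Hydraulic gradient i = Δh / L = 0.150 / 161 = 0.0009317.
Darcy flux q = K · i = 0.7300 × 0.0009317 = 0.0006801 m/day.
Seepage velocity v = q / n_e = 0.0006801 / 0.16 = 0.004251 m/day.
Travel time t = L / v = 161 / 0.004251 = 37875 days = 103.7 years.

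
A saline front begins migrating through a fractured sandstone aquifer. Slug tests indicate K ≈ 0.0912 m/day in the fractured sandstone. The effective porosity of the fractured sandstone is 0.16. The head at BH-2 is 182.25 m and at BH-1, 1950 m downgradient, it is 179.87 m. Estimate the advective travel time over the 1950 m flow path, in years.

7670

Hydraulic gradient i = (182.25 − 179.87) / 1950 = 2.38 / 1950 = 0.001221.
Darcy flux q = K · i = 0.09120 × 0.001221 = 0.0001113 m/day.
Seepage velocity v = q / n_e = 0.0001113 / 0.16 = 0.0006957 m/day.
Travel time t = L / v = 1950 / 0.0006957 = 2.803e+06 days = 7674 years.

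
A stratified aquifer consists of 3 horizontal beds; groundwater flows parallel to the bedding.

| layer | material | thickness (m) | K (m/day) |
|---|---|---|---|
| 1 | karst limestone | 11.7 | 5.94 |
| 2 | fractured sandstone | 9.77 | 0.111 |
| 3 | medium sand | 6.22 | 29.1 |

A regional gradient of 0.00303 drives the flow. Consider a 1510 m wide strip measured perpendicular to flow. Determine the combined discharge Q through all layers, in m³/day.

Flow is parallel to layering, so each bed carries its own Darcy discharge and the transmissivities add.
Σ(K_i·b_i) = 5.94×11.7 + 0.111×9.77 + 29.1×6.22 = 251.6 m²/day.
Hydraulic gradient i = 0.00303.
Q = Σ(K_i·b_i) · W · i = 251.6 × 1510 × 0.003030 = 1151 m³/day.

1150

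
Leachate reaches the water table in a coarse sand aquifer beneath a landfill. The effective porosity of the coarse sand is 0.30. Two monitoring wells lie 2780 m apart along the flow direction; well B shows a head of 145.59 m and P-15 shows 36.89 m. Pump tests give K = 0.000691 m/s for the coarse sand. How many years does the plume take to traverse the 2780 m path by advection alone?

0.978

Convert K: 0.000691 m/s × 86400 = 59.70 m/day.
Hydraulic gradient i = (145.59 − 36.89) / 2780 = 108.7 / 2780 = 0.03910.
Darcy flux q = K · i = 59.70 × 0.03910 = 2.334 m/day.
Seepage velocity v = q / n_e = 2.334 / 0.30 = 7.781 m/day.
Travel time t = L / v = 2780 / 7.781 = 357.3 days = 0.9781 years.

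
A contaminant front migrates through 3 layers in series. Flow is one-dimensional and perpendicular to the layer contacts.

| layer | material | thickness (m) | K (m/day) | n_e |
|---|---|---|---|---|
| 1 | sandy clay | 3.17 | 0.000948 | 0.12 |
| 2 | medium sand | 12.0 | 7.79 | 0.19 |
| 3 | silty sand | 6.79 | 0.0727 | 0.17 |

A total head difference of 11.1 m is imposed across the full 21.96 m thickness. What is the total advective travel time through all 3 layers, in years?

With flow normal to the layers, continuity requires the same specific discharge q through every layer.
Σ(b_i/K_i) = 3.17/0.000948 + 12.0/7.79 + 6.79/0.0727 = 3439 d.
q = Δh / Σ(b_i/K_i) = 11.1 / 3439 = 0.003228 m/day.
In each layer the seepage velocity is v_i = q/n_i, so the layer transit time is t_i = b_i·n_i / q:
  layer 1 (sandy clay): t_1 = 3.17 × 0.12 / 0.003228 = 117.8 d
  layer 2 (medium sand): t_2 = 12.0 × 0.19 / 0.003228 = 706.4 d
  layer 3 (silty sand): t_3 = 6.79 × 0.17 / 0.003228 = 357.6 d
Total t = Σ t_i = 1182 days = 3.236 years.

3.24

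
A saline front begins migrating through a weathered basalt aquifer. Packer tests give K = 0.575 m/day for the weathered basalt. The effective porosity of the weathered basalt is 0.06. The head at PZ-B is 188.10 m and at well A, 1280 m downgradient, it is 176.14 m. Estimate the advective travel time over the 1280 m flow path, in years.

39.1

Hydraulic gradient i = (188.10 − 176.14) / 1280 = 11.96 / 1280 = 0.009344.
Darcy flux q = K · i = 0.5750 × 0.009344 = 0.005373 m/day.
Seepage velocity v = q / n_e = 0.005373 / 0.06 = 0.08954 m/day.
Travel time t = L / v = 1280 / 0.08954 = 14295 days = 39.14 years.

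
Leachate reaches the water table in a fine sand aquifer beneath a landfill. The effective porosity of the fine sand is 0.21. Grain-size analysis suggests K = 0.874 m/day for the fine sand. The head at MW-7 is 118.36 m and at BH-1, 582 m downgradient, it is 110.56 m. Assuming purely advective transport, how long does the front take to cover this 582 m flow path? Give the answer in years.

28.6

Hydraulic gradient i = (118.36 − 110.56) / 582 = 7.8 / 582 = 0.01340.
Darcy flux q = K · i = 0.8740 × 0.01340 = 0.01171 m/day.
Seepage velocity v = q / n_e = 0.01171 / 0.21 = 0.05578 m/day.
Travel time t = L / v = 582 / 0.05578 = 10434 days = 28.57 years.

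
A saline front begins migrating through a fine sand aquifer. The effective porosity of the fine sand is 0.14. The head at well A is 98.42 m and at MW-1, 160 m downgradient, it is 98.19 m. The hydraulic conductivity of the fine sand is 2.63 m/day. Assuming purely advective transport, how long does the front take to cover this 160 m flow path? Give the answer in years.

16.2

Hydraulic gradient i = (98.42 − 98.19) / 160 = 0.23 / 160 = 0.001437.
Darcy flux q = K · i = 2.630 × 0.001437 = 0.003781 m/day.
Seepage velocity v = q / n_e = 0.003781 / 0.14 = 0.02700 m/day.
Travel time t = L / v = 160 / 0.02700 = 5925 days = 16.22 years.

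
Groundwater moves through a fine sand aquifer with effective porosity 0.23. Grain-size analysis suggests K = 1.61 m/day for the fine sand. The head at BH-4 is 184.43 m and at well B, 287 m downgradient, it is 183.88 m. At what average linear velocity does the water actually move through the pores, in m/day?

0.0134

Hydraulic gradient i = (184.43 − 183.88) / 287 = 0.55 / 287 = 0.001916.
Darcy flux q = K · i = 1.610 × 0.001916 = 0.003085 m/day.
Seepage velocity v = q / n_e = 0.003085 / 0.23 = 0.01341 m/day.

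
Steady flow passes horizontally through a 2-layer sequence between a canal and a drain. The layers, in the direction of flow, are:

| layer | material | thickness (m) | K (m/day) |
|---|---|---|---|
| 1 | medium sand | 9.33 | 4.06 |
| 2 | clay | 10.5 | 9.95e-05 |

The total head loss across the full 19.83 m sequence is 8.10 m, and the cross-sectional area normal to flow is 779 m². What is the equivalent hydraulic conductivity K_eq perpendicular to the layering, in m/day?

0.000188

Flow is perpendicular to layering, so the layers act in series and the equivalent K is the thickness-weighted harmonic mean.
Total thickness L = 9.33 + 10.5 = 19.83 m.
Σ(b_i/K_i) = 9.33/4.06 + 10.5/9.95e-05 = 1.055e+05 d.
K_eq = L / Σ(b_i/K_i) = 19.83 / 1.055e+05 = 0.0001879 m/day.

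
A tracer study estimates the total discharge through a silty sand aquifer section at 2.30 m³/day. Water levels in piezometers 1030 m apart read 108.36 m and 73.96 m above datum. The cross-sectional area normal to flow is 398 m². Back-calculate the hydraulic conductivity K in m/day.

Hydraulic gradient i = (108.36 − 73.96) / 1030 = 34.4 / 1030 = 0.03340.
From Q = K·A·i, K = Q / (A·i) = 2.30 / (398.0 × 0.03340) = 0.1730 m/day.

0.173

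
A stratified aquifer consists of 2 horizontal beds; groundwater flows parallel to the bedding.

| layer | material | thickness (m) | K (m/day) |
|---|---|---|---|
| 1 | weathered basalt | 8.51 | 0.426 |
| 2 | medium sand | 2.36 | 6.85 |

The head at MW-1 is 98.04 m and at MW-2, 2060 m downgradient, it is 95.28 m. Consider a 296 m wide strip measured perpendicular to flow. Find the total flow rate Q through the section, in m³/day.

7.85

Flow is parallel to layering, so each bed carries its own Darcy discharge and the transmissivities add.
Σ(K_i·b_i) = 0.426×8.51 + 6.85×2.36 = 19.79 m²/day.
Hydraulic gradient i = (98.04 − 95.28) / 2060 = 2.76 / 2060 = 0.001340.
Q = Σ(K_i·b_i) · W · i = 19.79 × 296 × 0.001340 = 7.849 m³/day.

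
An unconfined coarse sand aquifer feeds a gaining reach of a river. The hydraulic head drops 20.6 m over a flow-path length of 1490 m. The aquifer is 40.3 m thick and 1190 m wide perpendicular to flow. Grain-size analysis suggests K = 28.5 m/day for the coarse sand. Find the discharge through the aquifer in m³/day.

Cross-sectional area A = 1190 × 40.3 = 47957 m².
Hydraulic gradient i = Δh / L = 20.6 / 1490 = 0.01383.
Darcy's law: Q = K · A · i = 28.50 × 47957 × 0.01383 = 18896 m³/day.

18900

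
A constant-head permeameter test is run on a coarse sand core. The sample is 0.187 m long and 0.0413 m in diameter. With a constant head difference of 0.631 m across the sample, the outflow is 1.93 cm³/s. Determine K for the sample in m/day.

Cross-sectional area A = π·(d/2)² = π × (0.0413/2)² = 0.001340 m².
Convert discharge: 1.93 cm³/s = 1.930e-06 m³/s.
Darcy's law rearranged: K = Q·L / (A·Δh) = 1.930e-06 × 0.187 / (0.001340 × 0.631) = 0.0004270 m/s = 36.89 m/day.

36.9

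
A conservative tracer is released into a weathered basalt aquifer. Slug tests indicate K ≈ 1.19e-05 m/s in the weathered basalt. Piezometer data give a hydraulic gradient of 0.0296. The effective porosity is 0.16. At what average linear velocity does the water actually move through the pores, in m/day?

Convert K: 1.19e-05 m/s × 86400 = 1.028 m/day.
Hydraulic gradient i = 0.0296.
Darcy flux q = K · i = 1.028 × 0.02960 = 0.03043 m/day.
Seepage velocity v = q / n_e = 0.03043 / 0.16 = 0.1902 m/day.

0.190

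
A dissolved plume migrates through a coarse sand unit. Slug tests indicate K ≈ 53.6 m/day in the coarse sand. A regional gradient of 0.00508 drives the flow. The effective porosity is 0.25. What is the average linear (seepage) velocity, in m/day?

Hydraulic gradient i = 0.00508.
Darcy flux q = K · i = 53.60 × 0.005080 = 0.2723 m/day.
Seepage velocity v = q / n_e = 0.2723 / 0.25 = 1.089 m/day.

1.09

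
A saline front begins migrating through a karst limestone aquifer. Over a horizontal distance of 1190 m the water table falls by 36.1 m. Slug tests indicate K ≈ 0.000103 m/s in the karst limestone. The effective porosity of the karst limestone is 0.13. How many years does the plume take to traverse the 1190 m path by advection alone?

Convert K: 0.000103 m/s × 86400 = 8.899 m/day.
Hydraulic gradient i = Δh / L = 36.1 / 1190 = 0.03034.
Darcy flux q = K · i = 8.899 × 0.03034 = 0.2700 m/day.
Seepage velocity v = q / n_e = 0.2700 / 0.13 = 2.077 m/day.
Travel time t = L / v = 1190 / 2.077 = 573.0 days = 1.569 years.

1.57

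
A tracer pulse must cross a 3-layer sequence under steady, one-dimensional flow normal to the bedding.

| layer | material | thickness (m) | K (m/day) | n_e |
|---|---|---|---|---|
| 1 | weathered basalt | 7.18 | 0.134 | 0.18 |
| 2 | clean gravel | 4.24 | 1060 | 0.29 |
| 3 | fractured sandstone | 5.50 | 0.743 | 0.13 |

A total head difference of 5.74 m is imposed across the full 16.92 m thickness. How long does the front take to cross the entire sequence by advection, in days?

34.4

With flow normal to the layers, continuity requires the same specific discharge q through every layer.
Σ(b_i/K_i) = 7.18/0.134 + 4.24/1060 + 5.50/0.743 = 60.99 d.
q = Δh / Σ(b_i/K_i) = 5.74 / 60.99 = 0.09412 m/day.
In each layer the seepage velocity is v_i = q/n_i, so the layer transit time is t_i = b_i·n_i / q:
  layer 1 (weathered basalt): t_1 = 7.18 × 0.18 / 0.09412 = 13.73 d
  layer 2 (clean gravel): t_2 = 4.24 × 0.29 / 0.09412 = 13.06 d
  layer 3 (fractured sandstone): t_3 = 5.50 × 0.13 / 0.09412 = 7.597 d
Total t = Σ t_i = 34.39 days.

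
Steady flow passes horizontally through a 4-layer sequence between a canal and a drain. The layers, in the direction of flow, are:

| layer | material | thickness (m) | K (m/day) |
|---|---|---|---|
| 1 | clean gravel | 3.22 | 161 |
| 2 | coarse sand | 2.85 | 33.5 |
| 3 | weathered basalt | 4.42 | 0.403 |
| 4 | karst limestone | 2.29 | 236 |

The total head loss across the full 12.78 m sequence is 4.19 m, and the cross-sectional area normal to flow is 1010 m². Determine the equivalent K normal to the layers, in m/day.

Flow is perpendicular to layering, so the layers act in series and the equivalent K is the thickness-weighted harmonic mean.
Total thickness L = 3.22 + 2.85 + 4.42 + 2.29 = 12.78 m.
Σ(b_i/K_i) = 3.22/161 + 2.85/33.5 + 4.42/0.403 + 2.29/236 = 11.08 d.
K_eq = L / Σ(b_i/K_i) = 12.78 / 11.08 = 1.153 m/day.

1.15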